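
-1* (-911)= 911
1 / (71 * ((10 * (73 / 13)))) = 13 / 51830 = 0.00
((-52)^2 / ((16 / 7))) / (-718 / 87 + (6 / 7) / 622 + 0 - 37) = -26.14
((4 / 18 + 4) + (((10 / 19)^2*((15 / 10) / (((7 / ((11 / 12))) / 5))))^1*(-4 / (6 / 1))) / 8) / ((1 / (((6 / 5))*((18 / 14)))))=2292249 / 353780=6.48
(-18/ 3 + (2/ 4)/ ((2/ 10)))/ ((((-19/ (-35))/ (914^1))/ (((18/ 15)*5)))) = -671790/ 19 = -35357.37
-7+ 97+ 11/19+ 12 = 1949/19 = 102.58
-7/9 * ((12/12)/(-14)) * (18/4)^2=9/8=1.12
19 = 19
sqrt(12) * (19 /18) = 19 * sqrt(3) /9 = 3.66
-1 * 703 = -703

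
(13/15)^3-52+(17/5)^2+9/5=-37.99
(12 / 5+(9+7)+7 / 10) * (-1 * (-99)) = 18909 / 10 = 1890.90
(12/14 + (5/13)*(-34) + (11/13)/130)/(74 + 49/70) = -48161/294567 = -0.16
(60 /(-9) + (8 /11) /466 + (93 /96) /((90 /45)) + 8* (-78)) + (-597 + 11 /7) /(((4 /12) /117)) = -722091466847 /3444672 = -209625.61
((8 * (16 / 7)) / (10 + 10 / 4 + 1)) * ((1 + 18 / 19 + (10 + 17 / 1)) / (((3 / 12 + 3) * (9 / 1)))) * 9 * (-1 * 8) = -4505600 / 46683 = -96.51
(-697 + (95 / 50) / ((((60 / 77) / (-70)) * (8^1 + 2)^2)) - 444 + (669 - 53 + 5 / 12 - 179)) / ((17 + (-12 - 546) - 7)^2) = -4231741 / 1801824000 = -0.00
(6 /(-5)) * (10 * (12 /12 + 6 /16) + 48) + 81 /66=-4008 /55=-72.87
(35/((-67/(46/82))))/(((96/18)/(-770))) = 929775/21976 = 42.31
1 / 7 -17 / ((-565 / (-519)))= -61196 / 3955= -15.47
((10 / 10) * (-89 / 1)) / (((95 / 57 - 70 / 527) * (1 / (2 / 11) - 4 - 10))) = 16554 / 2425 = 6.83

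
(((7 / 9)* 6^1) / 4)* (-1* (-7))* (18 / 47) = 147 / 47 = 3.13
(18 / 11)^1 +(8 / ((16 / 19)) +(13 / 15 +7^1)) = 6271 / 330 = 19.00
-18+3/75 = -17.96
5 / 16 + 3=3.31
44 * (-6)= -264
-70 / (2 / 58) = -2030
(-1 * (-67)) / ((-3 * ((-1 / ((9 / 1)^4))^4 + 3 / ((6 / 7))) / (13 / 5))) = -82768235102048898 / 4988900508447265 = -16.59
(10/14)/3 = 5/21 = 0.24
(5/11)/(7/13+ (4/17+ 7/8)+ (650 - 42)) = 8840/11856449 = 0.00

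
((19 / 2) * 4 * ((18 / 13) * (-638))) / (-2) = 218196 / 13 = 16784.31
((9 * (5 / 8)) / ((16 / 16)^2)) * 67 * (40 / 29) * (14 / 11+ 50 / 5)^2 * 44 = 927172800 / 319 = 2906497.81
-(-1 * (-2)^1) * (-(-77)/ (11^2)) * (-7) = 98/ 11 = 8.91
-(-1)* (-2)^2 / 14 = 2 / 7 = 0.29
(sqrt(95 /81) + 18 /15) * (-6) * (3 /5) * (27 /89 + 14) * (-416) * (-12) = -686320128 /2225-12709632 * sqrt(95) /445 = -586836.39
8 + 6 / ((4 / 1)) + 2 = 23 / 2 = 11.50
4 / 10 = 2 / 5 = 0.40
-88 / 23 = -3.83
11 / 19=0.58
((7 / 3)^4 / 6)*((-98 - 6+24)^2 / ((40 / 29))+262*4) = 758716 / 27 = 28100.59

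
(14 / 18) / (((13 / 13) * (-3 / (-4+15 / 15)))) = 7 / 9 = 0.78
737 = 737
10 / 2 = 5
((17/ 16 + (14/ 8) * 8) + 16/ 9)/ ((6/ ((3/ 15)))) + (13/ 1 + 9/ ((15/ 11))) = 20.16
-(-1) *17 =17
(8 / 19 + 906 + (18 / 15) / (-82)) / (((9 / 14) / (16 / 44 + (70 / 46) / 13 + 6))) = 70234831982 / 7686393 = 9137.55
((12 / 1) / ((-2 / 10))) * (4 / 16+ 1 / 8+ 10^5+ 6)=-12000765 / 2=-6000382.50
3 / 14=0.21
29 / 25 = 1.16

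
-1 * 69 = -69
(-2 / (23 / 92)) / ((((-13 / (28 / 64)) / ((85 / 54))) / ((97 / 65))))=0.63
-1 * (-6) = 6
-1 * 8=-8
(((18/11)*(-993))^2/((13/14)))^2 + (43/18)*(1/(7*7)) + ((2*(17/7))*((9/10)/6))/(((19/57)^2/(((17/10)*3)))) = 882229702311809938557293/109117908900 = 8085104555296.42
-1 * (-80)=80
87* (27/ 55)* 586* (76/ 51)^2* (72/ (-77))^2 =4579629041664/ 94241455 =48594.63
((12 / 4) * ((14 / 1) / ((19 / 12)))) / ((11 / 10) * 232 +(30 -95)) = 840 / 6023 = 0.14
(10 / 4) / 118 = 5 / 236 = 0.02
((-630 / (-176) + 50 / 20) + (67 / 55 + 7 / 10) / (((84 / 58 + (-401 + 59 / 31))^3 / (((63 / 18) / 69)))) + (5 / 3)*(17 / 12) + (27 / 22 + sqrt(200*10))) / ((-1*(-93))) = 216282140258465594347 / 2080511600552088438240 + 20*sqrt(5) / 93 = 0.58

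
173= 173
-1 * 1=-1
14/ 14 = 1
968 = 968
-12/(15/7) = -28/5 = -5.60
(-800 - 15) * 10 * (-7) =57050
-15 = -15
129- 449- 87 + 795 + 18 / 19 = 7390 / 19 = 388.95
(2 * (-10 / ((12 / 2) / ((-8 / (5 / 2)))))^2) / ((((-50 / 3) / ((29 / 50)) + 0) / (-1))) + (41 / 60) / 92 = 1.99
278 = 278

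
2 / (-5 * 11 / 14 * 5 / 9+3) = 252 / 103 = 2.45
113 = 113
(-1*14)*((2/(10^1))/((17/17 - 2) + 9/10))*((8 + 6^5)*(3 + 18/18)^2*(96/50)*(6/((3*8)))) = 41846784/25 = 1673871.36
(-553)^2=305809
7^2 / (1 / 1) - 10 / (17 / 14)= 693 / 17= 40.76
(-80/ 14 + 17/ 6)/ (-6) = 121/ 252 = 0.48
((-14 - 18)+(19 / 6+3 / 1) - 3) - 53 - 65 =-881 / 6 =-146.83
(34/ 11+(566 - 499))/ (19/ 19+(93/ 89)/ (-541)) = 37122879/ 528616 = 70.23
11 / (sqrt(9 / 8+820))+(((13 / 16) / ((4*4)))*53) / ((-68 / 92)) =-15847 / 4352+22*sqrt(13138) / 6569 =-3.26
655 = 655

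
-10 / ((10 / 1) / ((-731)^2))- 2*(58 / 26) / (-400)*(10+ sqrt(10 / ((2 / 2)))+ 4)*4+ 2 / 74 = -6425683189 / 12025+ 29*sqrt(10) / 650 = -534360.21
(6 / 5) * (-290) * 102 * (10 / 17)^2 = -208800 / 17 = -12282.35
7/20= 0.35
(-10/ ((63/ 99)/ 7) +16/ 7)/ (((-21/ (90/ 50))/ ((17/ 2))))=19227/ 245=78.48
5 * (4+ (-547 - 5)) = -2740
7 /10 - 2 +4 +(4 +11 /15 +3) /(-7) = 67 /42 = 1.60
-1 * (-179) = 179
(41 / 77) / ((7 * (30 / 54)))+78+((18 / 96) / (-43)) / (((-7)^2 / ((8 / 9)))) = 54329327 / 695310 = 78.14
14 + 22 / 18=137 / 9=15.22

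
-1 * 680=-680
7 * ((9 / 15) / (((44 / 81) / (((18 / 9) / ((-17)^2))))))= 1701 / 31790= 0.05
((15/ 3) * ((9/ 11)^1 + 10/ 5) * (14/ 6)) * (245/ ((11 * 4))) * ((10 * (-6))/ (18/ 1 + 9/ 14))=-18607750/ 31581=-589.21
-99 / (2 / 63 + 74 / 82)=-255717 / 2413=-105.97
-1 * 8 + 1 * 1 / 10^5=-799999 / 100000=-8.00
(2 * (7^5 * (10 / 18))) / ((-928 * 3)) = -84035 / 12528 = -6.71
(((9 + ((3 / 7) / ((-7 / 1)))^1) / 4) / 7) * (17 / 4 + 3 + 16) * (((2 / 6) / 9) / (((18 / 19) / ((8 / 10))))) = 42997 / 185220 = 0.23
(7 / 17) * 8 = 56 / 17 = 3.29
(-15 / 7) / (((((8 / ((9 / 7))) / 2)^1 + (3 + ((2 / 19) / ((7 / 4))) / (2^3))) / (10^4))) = -6412500 / 1831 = -3502.18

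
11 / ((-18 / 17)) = -187 / 18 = -10.39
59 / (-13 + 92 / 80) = -1180 / 237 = -4.98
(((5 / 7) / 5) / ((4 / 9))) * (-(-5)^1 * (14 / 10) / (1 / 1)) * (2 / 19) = 9 / 38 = 0.24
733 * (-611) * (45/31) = -20153835/31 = -650123.71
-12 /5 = -2.40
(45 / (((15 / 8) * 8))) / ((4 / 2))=3 / 2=1.50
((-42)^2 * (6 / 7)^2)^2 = 1679616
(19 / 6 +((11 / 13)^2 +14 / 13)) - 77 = -73049 / 1014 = -72.04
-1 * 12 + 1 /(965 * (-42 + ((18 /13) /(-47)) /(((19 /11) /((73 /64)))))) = -180760963828 /15063382695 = -12.00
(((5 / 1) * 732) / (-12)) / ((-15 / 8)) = 162.67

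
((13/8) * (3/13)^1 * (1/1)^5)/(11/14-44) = -21/2420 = -0.01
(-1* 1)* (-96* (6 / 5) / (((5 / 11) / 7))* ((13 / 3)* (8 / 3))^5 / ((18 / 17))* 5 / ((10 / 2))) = 509631567757312 / 1476225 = 345226214.00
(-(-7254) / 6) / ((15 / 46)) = 3707.60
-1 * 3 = -3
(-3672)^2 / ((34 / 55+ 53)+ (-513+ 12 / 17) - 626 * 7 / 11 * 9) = -1050595920 / 315091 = -3334.26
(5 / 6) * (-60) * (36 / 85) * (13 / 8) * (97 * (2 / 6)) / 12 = -6305 / 68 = -92.72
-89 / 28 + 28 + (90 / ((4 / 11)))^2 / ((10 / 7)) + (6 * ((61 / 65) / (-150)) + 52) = 3909010459 / 91000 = 42956.16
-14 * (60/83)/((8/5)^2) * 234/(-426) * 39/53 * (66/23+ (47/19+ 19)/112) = 10682553375/2183804368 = 4.89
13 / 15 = 0.87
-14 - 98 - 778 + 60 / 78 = -11560 / 13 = -889.23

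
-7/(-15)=7/15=0.47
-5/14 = -0.36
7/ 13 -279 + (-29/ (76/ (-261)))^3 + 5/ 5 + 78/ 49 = 276142749229229/ 279627712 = 987537.13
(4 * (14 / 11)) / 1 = 56 / 11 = 5.09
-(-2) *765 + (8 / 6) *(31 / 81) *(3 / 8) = 247891 / 162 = 1530.19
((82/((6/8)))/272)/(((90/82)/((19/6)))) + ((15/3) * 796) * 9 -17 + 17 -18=986019019/27540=35803.16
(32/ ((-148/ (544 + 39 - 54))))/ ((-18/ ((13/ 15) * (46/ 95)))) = 1265368/ 474525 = 2.67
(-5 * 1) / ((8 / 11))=-55 / 8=-6.88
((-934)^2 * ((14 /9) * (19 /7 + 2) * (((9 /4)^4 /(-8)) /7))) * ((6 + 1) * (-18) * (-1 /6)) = -15739701219 /256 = -61483207.89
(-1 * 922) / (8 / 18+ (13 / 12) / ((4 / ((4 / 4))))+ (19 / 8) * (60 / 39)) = -1725984 / 8179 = -211.03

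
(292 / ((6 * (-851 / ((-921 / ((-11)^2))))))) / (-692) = -0.00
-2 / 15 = -0.13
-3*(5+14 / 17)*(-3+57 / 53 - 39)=644193 / 901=714.98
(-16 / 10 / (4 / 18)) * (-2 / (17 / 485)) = 6984 / 17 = 410.82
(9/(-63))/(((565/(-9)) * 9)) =1/3955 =0.00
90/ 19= 4.74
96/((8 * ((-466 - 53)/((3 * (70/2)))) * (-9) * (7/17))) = 340/519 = 0.66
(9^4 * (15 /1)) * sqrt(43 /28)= 121959.75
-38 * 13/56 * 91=-3211/4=-802.75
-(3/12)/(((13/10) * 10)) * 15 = -15/52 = -0.29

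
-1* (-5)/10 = 1/2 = 0.50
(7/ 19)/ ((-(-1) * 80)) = 7/ 1520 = 0.00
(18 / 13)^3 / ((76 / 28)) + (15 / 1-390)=-15612801 / 41743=-374.02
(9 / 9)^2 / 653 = 1 / 653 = 0.00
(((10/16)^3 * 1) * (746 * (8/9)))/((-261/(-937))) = 581.20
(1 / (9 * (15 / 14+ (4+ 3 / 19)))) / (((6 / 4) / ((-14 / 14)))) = -532 / 37557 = -0.01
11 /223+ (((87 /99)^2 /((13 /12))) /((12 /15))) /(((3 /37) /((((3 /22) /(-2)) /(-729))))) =1699728539 /33754761612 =0.05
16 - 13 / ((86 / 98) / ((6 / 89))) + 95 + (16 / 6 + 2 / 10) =6479186 / 57405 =112.87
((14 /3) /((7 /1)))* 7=14 /3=4.67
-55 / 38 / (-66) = 5 / 228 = 0.02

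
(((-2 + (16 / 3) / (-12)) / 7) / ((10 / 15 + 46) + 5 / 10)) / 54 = -22 / 160461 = -0.00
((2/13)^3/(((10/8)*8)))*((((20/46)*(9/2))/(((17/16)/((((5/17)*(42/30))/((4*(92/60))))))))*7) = 0.00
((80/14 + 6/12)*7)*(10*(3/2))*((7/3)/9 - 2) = -6815/6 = -1135.83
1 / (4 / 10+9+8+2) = 5 / 97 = 0.05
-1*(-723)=723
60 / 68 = 15 / 17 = 0.88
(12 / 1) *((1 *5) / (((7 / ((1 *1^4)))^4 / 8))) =480 / 2401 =0.20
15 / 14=1.07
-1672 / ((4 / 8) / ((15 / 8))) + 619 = -5651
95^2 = 9025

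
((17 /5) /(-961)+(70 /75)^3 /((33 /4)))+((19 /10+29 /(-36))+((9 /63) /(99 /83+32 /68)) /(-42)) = 58463058048107 /49235716876500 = 1.19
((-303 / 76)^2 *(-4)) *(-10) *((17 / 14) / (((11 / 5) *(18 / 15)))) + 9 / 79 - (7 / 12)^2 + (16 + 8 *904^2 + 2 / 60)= 10337245695672827 / 1581093360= 6538036.25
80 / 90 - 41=-361 / 9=-40.11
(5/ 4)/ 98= 0.01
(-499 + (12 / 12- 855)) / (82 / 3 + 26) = -4059 / 160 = -25.37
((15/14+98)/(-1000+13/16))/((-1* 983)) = 152/1506939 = 0.00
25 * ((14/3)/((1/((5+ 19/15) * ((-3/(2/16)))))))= -17546.67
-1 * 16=-16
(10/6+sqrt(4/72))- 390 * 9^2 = -94765/3+sqrt(2)/6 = -31588.10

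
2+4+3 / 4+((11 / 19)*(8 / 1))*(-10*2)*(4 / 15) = -4093 / 228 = -17.95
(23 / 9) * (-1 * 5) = -115 / 9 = -12.78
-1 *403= -403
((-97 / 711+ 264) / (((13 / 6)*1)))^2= 140785545796 / 9492561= 14831.14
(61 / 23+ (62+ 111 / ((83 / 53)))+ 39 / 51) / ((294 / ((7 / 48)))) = 1474409 / 21808416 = 0.07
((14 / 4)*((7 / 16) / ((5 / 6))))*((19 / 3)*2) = 931 / 40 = 23.28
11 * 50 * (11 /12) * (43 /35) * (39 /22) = 1098.04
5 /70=1 /14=0.07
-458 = -458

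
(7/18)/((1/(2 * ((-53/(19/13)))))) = -4823/171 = -28.20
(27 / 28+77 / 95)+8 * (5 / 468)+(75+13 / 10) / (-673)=73178395 / 41890212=1.75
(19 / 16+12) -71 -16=-1181 / 16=-73.81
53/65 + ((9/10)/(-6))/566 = 119953/147160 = 0.82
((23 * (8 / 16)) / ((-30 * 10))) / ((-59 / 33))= 253 / 11800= 0.02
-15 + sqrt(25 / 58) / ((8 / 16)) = -15 + 5 * sqrt(58) / 29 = -13.69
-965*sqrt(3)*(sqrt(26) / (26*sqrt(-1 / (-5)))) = -965*sqrt(390) / 26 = -732.97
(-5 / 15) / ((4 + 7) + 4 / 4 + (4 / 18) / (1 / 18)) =-1 / 48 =-0.02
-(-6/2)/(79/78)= 2.96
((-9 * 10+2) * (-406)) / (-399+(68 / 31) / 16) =-4430272 / 49459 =-89.57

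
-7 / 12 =-0.58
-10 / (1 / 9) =-90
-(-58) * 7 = 406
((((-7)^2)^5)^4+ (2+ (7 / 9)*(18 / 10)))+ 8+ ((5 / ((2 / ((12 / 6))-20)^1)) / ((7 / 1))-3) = 4233925831004503610518054367583966226 / 665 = 6366805760909027985741435000000000.00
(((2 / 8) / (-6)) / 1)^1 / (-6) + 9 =1297 / 144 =9.01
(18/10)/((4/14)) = 63/10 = 6.30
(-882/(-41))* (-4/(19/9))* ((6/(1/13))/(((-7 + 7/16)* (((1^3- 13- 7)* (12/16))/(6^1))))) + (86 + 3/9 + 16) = -22567889/222015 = -101.65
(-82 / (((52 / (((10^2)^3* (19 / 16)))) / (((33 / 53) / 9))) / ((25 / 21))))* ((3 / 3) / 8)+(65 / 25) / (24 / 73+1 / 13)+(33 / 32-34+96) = -7337459541691 / 381981600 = -19208.93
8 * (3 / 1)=24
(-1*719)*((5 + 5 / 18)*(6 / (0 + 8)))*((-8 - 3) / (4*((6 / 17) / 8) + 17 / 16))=25546070 / 1011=25268.12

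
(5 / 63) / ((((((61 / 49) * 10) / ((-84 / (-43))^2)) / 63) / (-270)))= -46675440 / 112789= -413.83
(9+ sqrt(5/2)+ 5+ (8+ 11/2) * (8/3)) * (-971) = -48550-971 * sqrt(10)/2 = -50085.29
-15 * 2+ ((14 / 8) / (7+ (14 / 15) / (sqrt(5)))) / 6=-268665 / 8968-5 * sqrt(5) / 4484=-29.96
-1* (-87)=87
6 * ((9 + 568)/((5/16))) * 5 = 55392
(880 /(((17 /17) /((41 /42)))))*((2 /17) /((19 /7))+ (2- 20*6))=-229108000 /2261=-101330.38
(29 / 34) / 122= 29 / 4148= 0.01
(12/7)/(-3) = -4/7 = -0.57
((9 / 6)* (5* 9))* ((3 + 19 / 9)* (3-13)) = -3450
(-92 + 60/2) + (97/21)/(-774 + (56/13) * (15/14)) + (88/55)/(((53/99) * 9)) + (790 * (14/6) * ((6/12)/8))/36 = -156226177367/2671734240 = -58.47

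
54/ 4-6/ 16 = 105/ 8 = 13.12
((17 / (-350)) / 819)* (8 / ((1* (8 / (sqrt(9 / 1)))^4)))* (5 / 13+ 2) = -4743 / 211993600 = -0.00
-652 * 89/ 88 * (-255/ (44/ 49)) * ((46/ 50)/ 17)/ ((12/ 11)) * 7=65025.98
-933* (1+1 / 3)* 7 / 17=-8708 / 17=-512.24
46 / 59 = 0.78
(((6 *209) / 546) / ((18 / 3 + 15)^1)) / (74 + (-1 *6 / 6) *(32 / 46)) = 4807 / 3221946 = 0.00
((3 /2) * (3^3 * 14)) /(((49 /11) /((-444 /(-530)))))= 106.63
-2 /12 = -1 /6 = -0.17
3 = 3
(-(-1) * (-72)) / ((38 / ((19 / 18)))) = -2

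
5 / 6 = 0.83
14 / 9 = 1.56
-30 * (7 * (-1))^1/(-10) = -21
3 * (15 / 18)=5 / 2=2.50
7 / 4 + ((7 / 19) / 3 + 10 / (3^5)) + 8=183091 / 18468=9.91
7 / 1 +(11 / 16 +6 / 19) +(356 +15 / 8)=111227 / 304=365.88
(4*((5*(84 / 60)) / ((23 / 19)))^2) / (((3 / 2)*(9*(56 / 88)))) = 222376 / 14283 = 15.57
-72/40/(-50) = 9/250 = 0.04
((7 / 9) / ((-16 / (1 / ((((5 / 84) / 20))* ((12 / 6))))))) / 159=-49 / 954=-0.05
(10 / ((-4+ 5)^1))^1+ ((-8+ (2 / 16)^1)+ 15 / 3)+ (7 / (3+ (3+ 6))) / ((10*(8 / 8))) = 431 / 60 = 7.18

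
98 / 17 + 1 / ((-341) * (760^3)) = 14669699967983 / 2544743872000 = 5.76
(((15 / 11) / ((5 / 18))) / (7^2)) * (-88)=-432 / 49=-8.82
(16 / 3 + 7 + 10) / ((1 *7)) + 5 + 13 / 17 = 3197 / 357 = 8.96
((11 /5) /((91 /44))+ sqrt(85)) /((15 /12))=1936 /2275+ 4 * sqrt(85) /5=8.23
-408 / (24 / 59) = -1003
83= 83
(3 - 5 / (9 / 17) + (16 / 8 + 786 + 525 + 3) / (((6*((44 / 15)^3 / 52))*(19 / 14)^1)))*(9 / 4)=297265327 / 404624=734.67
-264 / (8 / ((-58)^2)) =-111012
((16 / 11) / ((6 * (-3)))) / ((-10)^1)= 4 / 495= 0.01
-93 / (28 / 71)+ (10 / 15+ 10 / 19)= -374467 / 1596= -234.63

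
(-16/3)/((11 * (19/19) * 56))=-2/231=-0.01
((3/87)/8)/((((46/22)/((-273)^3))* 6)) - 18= -74795625/10672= -7008.59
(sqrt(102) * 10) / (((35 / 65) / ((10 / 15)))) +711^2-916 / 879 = 260 * sqrt(102) / 21 +444352043 / 879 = 505645.00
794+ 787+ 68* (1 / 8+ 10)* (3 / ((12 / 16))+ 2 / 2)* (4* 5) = 70431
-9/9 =-1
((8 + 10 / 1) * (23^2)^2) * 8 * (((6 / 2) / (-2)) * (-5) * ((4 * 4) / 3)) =1611884160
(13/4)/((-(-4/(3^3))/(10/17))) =12.90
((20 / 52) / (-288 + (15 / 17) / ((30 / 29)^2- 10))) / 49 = -25534 / 937194531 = -0.00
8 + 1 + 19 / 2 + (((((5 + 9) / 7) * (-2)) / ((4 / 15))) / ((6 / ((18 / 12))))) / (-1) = 89 / 4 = 22.25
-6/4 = -3/2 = -1.50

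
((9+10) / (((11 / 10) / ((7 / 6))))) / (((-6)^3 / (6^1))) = -665 / 1188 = -0.56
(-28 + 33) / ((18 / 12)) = 10 / 3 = 3.33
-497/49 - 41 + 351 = 2099/7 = 299.86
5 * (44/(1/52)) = 11440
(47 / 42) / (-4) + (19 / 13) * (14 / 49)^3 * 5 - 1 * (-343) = 36694789 / 107016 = 342.89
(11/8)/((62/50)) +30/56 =2855/1736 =1.64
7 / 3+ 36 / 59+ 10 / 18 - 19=-8231 / 531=-15.50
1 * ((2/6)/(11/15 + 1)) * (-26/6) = -5/6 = -0.83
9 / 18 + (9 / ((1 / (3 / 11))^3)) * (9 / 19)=29663 / 50578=0.59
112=112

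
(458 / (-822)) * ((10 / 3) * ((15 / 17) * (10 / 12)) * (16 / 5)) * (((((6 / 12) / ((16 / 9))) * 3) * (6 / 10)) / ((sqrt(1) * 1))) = -2.21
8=8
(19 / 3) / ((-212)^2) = 19 / 134832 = 0.00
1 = 1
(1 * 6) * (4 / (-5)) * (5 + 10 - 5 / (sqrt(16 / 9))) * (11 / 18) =-33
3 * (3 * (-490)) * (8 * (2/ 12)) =-5880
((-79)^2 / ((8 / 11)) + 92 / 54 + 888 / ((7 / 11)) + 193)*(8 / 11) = 7397.46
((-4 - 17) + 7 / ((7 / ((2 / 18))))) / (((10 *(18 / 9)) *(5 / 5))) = -1.04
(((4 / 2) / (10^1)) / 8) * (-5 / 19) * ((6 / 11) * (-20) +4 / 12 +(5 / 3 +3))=65 / 1672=0.04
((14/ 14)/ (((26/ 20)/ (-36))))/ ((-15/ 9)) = 216/ 13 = 16.62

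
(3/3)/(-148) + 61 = 9027/148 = 60.99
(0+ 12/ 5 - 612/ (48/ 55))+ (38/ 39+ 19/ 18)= -1630559/ 2340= -696.82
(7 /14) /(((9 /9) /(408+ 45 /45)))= 409 /2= 204.50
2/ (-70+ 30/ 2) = -2/ 55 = -0.04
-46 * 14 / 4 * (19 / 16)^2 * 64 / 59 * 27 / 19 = -82593 / 236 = -349.97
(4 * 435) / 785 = 2.22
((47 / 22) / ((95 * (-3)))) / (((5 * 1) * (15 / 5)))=-47 / 94050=-0.00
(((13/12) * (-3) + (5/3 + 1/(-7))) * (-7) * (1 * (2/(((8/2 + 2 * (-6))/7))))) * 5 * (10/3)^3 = -634375/162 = -3915.90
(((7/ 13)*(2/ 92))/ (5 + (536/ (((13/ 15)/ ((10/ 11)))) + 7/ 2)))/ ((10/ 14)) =539/ 18771565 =0.00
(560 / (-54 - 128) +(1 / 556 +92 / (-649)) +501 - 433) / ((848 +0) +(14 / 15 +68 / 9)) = 13675310865 / 180799442824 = 0.08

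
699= 699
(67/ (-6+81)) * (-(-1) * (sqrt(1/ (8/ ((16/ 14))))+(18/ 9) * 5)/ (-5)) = -134/ 75 - 67 * sqrt(7)/ 2625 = -1.85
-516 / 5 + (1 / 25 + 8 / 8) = -2554 / 25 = -102.16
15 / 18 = 5 / 6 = 0.83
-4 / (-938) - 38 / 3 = -17816 / 1407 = -12.66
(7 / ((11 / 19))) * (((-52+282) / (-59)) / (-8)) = 15295 / 2596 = 5.89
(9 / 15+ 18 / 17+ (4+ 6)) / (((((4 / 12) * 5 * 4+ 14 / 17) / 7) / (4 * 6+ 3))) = 561897 / 1910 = 294.19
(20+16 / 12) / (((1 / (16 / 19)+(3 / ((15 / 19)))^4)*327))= 640000 / 2057167791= 0.00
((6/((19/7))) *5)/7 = 30/19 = 1.58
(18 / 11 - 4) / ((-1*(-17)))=-26 / 187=-0.14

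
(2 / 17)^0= 1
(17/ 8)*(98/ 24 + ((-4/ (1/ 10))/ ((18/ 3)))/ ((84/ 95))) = -14807/ 2016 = -7.34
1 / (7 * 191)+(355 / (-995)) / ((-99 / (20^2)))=37990501 / 26340237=1.44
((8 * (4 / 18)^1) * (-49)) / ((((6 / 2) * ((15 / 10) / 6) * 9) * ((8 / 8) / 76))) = -238336 / 243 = -980.81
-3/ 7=-0.43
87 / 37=2.35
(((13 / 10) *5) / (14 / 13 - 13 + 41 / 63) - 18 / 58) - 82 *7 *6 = -1844585403 / 535456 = -3444.89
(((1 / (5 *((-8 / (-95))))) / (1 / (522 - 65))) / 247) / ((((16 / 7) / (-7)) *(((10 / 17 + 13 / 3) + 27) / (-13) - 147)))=0.09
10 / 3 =3.33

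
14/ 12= 7/ 6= 1.17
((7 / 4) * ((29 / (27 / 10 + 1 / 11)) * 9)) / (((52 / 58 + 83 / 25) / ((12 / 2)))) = 232.88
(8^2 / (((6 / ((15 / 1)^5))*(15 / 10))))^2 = 29160000000000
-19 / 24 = -0.79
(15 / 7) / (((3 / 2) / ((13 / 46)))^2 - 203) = -2535 / 206822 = -0.01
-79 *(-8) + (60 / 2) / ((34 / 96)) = 12184 / 17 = 716.71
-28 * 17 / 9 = -476 / 9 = -52.89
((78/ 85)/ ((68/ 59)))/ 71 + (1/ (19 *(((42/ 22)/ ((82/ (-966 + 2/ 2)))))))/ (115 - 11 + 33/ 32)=118872302359/ 10621476787026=0.01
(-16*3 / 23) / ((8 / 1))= -0.26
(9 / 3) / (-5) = -3 / 5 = -0.60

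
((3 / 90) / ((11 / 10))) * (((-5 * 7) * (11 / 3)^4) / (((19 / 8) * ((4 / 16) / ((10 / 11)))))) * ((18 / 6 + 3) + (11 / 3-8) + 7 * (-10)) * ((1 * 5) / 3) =33429.11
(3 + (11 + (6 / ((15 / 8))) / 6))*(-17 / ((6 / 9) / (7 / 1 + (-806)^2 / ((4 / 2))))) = -120380145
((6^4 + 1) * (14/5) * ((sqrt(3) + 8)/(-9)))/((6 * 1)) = -654.50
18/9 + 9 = 11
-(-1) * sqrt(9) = 3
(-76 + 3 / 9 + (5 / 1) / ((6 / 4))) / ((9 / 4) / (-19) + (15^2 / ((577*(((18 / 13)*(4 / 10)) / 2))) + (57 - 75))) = 9515884 / 2198337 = 4.33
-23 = -23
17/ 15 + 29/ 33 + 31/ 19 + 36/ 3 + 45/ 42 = 733627/ 43890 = 16.72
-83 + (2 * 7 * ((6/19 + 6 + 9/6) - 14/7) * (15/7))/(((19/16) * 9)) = -72209/1083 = -66.67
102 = 102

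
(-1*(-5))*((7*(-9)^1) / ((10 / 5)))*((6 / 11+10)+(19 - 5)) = -3865.91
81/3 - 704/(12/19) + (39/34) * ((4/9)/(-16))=-147927/136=-1087.70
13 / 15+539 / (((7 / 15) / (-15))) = -259862 / 15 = -17324.13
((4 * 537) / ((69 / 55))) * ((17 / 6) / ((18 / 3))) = 167365 / 207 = 808.53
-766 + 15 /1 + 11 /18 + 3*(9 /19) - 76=-824.97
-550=-550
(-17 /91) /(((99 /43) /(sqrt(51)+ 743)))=-543133 /9009 - 731 * sqrt(51) /9009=-60.87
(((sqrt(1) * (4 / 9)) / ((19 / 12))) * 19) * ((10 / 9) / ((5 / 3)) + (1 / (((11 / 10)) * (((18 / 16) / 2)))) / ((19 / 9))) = 14368 / 1881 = 7.64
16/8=2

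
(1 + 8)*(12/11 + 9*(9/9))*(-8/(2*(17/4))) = -15984/187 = -85.48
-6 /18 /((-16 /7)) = 0.15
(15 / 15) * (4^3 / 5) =64 / 5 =12.80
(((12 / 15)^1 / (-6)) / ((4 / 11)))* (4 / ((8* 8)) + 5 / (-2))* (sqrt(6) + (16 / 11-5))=-507 / 160 + 143* sqrt(6) / 160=-0.98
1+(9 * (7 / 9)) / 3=10 / 3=3.33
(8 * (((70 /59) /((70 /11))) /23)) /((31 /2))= 176 /42067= 0.00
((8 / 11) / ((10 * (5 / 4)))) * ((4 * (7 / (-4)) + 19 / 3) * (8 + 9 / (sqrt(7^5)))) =-256 / 825-96 * sqrt(7) / 94325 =-0.31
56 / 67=0.84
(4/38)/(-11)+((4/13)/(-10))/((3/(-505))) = 42140/8151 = 5.17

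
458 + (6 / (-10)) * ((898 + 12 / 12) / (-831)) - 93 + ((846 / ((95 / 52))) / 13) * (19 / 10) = 3000804 / 6925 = 433.33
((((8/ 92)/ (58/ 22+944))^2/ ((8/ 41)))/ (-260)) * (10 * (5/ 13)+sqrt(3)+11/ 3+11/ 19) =-7436539/ 5525466740526330- 4961 * sqrt(3)/ 29827080920520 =-0.00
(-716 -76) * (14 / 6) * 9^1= -16632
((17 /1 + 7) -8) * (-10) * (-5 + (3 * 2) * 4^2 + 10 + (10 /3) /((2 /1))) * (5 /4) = -61600 /3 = -20533.33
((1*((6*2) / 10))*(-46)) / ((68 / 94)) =-6486 / 85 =-76.31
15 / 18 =5 / 6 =0.83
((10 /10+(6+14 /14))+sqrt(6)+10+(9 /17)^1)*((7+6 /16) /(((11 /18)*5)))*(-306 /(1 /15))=-4516155 /22 - 243729*sqrt(6) /22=-232416.67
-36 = -36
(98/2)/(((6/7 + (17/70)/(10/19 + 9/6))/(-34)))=-4489870/2633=-1705.23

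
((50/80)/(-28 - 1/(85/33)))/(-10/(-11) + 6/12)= -0.02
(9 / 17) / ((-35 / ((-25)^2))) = -1125 / 119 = -9.45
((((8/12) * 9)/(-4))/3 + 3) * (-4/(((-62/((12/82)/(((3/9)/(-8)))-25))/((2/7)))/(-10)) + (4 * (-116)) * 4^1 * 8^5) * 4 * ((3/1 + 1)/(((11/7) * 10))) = -2164369728864/13981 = -154807934.26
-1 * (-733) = 733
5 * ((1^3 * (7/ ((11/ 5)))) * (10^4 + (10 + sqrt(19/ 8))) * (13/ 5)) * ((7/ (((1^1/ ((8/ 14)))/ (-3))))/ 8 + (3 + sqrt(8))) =455 * (3 + 4 * sqrt(2)) * (sqrt(38) + 40040)/ 88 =1792461.17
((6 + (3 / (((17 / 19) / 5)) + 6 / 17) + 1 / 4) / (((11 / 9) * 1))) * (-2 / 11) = -14301 / 4114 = -3.48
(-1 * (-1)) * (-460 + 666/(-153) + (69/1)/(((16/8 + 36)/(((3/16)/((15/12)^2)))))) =-7495781/16150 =-464.14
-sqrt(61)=-7.81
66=66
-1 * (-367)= 367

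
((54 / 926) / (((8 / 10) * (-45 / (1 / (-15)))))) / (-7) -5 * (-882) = 285856199 / 64820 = 4410.00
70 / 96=35 / 48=0.73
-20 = -20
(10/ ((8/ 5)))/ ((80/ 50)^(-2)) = 16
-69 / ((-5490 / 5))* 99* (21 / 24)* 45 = 239085 / 976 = 244.96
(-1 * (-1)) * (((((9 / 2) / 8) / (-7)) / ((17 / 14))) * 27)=-243 / 136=-1.79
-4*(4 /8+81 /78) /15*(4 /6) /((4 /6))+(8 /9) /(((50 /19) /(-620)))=-122752 /585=-209.83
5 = 5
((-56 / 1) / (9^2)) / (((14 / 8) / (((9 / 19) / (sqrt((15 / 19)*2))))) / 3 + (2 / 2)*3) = -4032 / 12841 + 784*sqrt(570) / 115569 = -0.15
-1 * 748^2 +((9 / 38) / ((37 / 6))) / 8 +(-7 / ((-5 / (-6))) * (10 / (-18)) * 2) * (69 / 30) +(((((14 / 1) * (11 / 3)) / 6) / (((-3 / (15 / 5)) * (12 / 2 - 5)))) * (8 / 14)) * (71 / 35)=-991174437623 / 1771560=-559492.45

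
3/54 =1/18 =0.06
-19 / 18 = -1.06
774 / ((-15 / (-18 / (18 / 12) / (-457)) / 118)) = -365328 / 2285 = -159.88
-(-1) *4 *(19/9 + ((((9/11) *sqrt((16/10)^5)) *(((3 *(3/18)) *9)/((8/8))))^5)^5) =76/9 + 12051601446294014787186231638150180486498325071499776611223960413237435849880002541435100768239616 *sqrt(10)/11747011722063279960001619894004176725132992942235432565212249755859375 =3244272749918959849695751000.00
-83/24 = -3.46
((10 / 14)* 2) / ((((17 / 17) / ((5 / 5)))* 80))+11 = 617 / 56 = 11.02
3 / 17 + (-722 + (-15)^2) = -8446 / 17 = -496.82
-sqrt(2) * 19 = -19 * sqrt(2) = -26.87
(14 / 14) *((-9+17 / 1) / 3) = 8 / 3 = 2.67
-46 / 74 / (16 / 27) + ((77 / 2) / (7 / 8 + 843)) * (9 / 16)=-4089807 / 3996592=-1.02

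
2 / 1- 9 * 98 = -880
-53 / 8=-6.62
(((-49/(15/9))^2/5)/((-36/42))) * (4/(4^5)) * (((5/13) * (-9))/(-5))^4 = -330812181/1827904000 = -0.18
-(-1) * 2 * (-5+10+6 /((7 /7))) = 22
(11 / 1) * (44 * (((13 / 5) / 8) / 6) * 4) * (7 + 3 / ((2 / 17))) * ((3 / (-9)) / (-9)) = 20449 / 162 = 126.23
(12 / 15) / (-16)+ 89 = 1779 / 20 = 88.95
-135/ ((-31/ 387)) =52245/ 31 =1685.32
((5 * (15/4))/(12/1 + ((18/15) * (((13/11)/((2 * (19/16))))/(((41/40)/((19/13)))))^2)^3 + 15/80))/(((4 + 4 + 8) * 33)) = 3825045190586455/1336504960569232956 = 0.00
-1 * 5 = -5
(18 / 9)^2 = 4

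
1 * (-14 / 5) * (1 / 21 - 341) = 2864 / 3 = 954.67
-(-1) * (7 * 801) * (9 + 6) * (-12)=-1009260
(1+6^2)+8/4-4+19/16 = 579/16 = 36.19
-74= -74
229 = 229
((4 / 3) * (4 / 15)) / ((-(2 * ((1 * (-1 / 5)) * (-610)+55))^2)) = -4 / 1409805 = -0.00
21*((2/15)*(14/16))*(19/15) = 931/300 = 3.10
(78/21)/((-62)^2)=13/13454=0.00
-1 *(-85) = 85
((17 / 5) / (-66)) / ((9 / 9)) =-17 / 330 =-0.05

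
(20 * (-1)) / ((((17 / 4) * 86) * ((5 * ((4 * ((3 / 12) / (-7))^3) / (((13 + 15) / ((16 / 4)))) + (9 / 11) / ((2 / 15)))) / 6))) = -20283648 / 1895533439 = -0.01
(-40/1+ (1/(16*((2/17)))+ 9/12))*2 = -1239/16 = -77.44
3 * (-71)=-213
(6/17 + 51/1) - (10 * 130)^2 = -28729127/17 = -1689948.65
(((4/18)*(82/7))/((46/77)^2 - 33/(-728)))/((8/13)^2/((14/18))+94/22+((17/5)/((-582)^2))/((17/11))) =7075245068667776/5203249793772049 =1.36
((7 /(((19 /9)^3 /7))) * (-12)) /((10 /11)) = -2357586 /34295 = -68.74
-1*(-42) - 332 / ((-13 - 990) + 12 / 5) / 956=50220529 / 1195717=42.00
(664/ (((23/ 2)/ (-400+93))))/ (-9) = 407696/ 207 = 1969.55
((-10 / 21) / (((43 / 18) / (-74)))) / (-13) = -4440 / 3913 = -1.13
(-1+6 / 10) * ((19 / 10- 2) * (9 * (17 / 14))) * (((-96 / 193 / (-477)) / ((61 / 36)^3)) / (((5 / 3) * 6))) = 19035648 / 2031565067875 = 0.00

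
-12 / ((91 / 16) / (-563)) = 108096 / 91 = 1187.87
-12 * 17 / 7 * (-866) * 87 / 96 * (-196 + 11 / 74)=-9281418651 / 2072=-4479449.16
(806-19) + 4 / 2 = 789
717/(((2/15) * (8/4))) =10755/4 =2688.75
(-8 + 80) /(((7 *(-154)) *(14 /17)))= -306 /3773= -0.08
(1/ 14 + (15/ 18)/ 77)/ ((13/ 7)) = 19/ 429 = 0.04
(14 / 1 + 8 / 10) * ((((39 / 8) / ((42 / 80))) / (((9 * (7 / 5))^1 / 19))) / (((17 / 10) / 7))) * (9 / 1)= 913900 / 119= 7679.83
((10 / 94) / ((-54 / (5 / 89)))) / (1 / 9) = -25 / 25098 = -0.00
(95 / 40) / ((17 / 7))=133 / 136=0.98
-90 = -90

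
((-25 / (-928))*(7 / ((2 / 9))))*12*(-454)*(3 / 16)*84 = -72814.90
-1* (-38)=38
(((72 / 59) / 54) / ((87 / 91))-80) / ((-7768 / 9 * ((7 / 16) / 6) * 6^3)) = 0.01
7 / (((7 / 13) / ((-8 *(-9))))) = 936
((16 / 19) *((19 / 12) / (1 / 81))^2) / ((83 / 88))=1218888 / 83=14685.40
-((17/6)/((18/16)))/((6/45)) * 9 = -170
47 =47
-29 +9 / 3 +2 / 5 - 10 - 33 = -68.60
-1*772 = -772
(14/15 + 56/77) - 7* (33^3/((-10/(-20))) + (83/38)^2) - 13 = -503162.73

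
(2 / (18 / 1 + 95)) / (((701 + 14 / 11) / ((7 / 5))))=154 / 4364625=0.00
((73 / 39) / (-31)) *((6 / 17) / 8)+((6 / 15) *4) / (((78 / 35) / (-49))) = -2892395 / 82212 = -35.18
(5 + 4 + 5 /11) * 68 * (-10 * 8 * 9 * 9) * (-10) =458265600 /11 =41660509.09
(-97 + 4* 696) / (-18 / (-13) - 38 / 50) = 873275 / 203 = 4301.85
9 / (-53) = -9 / 53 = -0.17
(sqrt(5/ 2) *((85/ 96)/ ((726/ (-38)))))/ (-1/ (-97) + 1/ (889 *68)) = -2367527015 *sqrt(10)/ 1055005776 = -7.10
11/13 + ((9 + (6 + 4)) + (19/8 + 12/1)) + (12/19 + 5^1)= 78749/1976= 39.85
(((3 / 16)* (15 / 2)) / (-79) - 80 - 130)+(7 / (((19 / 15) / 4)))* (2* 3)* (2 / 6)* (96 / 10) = 10298217 / 48032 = 214.40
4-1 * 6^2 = -32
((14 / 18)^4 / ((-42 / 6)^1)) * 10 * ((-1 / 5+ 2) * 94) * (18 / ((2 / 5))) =-3980.49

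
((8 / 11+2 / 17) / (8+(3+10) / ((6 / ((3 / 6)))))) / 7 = 1896 / 142681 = 0.01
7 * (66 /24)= 77 /4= 19.25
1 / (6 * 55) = 1 / 330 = 0.00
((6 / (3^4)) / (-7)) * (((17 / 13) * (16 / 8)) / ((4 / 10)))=-170 / 2457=-0.07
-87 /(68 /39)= -3393 /68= -49.90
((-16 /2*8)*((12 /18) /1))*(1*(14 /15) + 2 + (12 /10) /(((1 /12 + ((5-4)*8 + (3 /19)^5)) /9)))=-1968851877376 /10808303355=-182.16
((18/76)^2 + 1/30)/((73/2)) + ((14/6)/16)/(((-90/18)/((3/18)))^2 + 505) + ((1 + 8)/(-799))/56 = 7795456387/3313379555920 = 0.00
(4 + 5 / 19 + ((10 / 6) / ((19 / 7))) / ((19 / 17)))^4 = 737934182523136 / 1375668606321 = 536.42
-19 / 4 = -4.75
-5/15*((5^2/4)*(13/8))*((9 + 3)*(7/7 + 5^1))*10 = -4875/2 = -2437.50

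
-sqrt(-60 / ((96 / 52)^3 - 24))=-13 * sqrt(210730) / 3242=-1.84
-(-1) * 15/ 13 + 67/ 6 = 961/ 78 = 12.32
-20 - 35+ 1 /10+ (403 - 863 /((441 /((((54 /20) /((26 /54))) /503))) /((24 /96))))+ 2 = 4486965741 /12816440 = 350.09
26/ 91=2/ 7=0.29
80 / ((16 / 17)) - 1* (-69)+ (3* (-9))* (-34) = 1072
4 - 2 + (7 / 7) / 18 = 37 / 18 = 2.06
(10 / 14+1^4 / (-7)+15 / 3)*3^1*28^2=13104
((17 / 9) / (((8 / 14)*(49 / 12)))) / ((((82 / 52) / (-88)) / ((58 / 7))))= -2255968 / 6027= -374.31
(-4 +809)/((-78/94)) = -37835/39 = -970.13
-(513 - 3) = -510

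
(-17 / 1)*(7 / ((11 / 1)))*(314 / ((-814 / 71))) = 1326493 / 4477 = 296.29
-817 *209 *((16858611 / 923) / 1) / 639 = -319850933787 / 65533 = -4880761.35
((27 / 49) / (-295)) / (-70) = 27 / 1011850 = 0.00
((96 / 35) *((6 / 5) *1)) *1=576 / 175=3.29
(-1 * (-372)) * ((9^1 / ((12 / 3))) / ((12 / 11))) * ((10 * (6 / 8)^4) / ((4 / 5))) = 3034.53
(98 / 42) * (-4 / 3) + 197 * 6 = 10610 / 9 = 1178.89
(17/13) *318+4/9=48706/117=416.29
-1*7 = -7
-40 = -40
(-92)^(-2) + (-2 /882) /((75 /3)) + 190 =17729966561 /93315600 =190.00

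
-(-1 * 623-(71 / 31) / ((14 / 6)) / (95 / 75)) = 2571824 / 4123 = 623.77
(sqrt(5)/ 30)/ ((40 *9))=sqrt(5)/ 10800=0.00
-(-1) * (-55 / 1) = -55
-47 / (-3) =47 / 3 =15.67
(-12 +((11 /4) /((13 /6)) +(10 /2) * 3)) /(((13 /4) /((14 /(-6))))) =-518 /169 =-3.07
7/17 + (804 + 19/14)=191773/238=805.77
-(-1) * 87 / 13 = 87 / 13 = 6.69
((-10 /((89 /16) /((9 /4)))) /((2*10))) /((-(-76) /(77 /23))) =-693 /77786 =-0.01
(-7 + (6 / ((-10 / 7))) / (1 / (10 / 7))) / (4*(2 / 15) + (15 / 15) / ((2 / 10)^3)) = -195 / 1883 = -0.10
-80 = -80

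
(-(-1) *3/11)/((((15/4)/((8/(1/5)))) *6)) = 16/33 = 0.48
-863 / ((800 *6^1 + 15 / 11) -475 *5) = -9493 / 26690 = -0.36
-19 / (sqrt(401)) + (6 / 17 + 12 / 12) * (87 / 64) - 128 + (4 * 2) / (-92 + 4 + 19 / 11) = -130358331 / 1032512 - 19 * sqrt(401) / 401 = -127.20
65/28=2.32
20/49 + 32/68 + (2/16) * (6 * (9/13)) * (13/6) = 13353/6664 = 2.00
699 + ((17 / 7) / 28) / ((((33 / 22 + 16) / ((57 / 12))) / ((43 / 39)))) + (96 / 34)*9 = 6589746313 / 9096360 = 724.44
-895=-895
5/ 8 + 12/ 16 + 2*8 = 139/ 8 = 17.38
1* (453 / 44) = 453 / 44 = 10.30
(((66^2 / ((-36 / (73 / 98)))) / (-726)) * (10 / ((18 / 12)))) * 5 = 1825 / 441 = 4.14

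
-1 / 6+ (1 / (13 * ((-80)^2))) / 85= -3535997 / 21216000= -0.17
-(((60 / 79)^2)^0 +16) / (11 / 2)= -34 / 11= -3.09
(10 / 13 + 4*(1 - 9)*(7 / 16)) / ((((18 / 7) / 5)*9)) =-3010 / 1053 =-2.86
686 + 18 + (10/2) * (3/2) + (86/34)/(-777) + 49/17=18872467/26418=714.38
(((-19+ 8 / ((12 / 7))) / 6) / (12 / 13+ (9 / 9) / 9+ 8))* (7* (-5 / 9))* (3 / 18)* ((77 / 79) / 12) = 215215 / 15459984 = 0.01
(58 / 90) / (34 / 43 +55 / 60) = 4988 / 13215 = 0.38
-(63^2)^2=-15752961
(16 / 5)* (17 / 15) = 272 / 75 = 3.63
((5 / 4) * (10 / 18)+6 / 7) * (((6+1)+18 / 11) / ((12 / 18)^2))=37145 / 1232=30.15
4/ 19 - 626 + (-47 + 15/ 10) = -25509/ 38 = -671.29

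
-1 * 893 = -893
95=95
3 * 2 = 6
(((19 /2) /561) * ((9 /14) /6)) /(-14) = -19 /146608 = -0.00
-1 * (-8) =8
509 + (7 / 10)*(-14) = 2496 / 5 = 499.20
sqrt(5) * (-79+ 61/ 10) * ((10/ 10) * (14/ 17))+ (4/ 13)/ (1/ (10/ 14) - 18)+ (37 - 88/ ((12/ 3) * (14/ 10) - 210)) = 20627813/ 551369 - 5103 * sqrt(5)/ 85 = -96.83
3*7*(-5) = -105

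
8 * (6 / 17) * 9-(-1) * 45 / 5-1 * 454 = -7133 / 17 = -419.59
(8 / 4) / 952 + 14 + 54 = 32369 / 476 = 68.00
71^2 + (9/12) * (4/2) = 10085/2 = 5042.50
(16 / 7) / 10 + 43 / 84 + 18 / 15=163 / 84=1.94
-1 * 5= -5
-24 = -24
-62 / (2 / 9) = -279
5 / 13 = 0.38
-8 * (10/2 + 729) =-5872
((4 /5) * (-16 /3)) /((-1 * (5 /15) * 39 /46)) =15.10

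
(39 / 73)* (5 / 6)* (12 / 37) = 0.14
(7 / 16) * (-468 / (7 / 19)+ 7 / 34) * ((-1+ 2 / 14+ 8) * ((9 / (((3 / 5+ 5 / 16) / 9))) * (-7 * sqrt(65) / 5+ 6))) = -18363449250 / 8687+ 612114975 * sqrt(65) / 1241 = 1862754.88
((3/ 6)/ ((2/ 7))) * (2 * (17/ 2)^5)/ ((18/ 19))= 188840981/ 1152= 163924.46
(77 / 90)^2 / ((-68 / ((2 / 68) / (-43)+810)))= -7021234451 / 805269600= -8.72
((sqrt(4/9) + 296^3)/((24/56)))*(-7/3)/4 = -1906173745/54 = -35299513.80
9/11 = 0.82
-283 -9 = -292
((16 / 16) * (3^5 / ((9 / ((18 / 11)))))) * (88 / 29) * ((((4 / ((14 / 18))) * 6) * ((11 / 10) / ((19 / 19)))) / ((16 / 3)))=866052 / 1015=853.25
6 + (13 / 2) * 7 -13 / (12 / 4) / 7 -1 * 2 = 2053 / 42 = 48.88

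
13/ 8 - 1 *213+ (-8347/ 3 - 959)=-94865/ 24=-3952.71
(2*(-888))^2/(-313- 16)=-3154176/329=-9587.16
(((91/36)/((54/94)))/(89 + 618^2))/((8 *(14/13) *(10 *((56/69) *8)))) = 182689/8871992156160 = 0.00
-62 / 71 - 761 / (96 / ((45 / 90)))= -65935 / 13632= -4.84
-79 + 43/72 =-5645/72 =-78.40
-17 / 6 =-2.83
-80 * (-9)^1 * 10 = 7200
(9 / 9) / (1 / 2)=2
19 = 19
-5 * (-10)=50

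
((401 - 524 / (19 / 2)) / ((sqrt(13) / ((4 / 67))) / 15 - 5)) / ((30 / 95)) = -19713000 / 31643 - 4402570 * sqrt(13) / 31643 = -1124.63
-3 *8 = -24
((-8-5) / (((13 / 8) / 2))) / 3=-16 / 3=-5.33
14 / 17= 0.82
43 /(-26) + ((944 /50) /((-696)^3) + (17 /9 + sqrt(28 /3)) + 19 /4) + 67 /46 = 2 * sqrt(21) /3 + 2029272093959 /315027835200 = 9.50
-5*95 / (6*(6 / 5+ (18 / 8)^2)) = -19000 / 1503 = -12.64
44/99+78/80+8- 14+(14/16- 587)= -106327/180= -590.71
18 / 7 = 2.57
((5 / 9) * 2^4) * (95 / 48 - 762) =-182405 / 27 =-6755.74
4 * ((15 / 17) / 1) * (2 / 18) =20 / 51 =0.39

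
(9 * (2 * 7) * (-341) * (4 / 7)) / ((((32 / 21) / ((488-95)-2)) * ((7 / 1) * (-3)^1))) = 1199979 / 4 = 299994.75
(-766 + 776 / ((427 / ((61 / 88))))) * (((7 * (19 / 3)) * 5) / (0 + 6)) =-5594075 / 198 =-28252.90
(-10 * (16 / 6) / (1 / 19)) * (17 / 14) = -12920 / 21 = -615.24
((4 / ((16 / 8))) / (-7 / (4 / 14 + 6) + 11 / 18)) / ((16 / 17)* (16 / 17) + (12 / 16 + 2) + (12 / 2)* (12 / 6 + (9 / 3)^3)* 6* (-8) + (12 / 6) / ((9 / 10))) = 8239968 / 17279818939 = 0.00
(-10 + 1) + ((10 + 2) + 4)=7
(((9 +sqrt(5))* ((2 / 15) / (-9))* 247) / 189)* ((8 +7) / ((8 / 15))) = -1235 / 252-1235* sqrt(5) / 2268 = -6.12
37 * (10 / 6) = 185 / 3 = 61.67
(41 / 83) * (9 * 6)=2214 / 83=26.67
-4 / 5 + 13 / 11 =21 / 55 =0.38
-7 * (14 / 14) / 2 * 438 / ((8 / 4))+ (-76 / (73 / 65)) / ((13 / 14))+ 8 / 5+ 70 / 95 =-11609743 / 13870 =-837.04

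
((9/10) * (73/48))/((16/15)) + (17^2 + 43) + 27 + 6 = 187537/512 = 366.28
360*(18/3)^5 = 2799360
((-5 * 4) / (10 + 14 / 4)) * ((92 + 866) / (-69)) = 38320 / 1863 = 20.57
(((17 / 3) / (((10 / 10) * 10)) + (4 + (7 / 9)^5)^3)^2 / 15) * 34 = 452311926293607859619794622097544337 / 31793368706412152635720824900750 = 14226.61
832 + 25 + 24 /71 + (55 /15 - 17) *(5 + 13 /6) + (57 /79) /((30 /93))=385684523 /504810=764.02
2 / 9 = 0.22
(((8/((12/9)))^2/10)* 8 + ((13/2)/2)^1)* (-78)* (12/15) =-49998/25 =-1999.92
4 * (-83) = -332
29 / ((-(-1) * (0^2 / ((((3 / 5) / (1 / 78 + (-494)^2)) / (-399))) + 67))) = 29 / 67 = 0.43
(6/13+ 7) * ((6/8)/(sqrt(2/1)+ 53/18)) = 138807/56186 - 23571 * sqrt(2)/28093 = 1.28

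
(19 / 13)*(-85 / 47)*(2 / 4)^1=-1615 / 1222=-1.32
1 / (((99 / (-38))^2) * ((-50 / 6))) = -1444 / 81675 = -0.02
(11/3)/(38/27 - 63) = -0.06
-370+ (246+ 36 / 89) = -11000 / 89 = -123.60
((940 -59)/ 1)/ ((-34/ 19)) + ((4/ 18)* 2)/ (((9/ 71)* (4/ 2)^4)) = -2710511/ 5508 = -492.10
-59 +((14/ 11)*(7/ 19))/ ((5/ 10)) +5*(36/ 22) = -10425/ 209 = -49.88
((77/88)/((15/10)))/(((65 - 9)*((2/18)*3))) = 1/32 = 0.03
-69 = -69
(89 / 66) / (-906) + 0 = -89 / 59796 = -0.00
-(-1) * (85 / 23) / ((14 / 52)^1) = 2210 / 161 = 13.73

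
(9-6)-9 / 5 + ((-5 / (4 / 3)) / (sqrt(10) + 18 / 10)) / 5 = 4731 / 3380-75 * sqrt(10) / 676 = 1.05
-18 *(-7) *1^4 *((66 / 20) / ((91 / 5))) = 297 / 13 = 22.85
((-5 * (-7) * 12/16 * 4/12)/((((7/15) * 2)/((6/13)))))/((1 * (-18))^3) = -25/33696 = -0.00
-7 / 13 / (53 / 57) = -399 / 689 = -0.58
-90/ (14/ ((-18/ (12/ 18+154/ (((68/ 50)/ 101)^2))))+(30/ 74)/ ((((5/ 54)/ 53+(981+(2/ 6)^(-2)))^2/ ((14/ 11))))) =917845742458536398100/ 6737033570044067474355367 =0.00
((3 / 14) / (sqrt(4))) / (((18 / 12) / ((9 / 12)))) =3 / 56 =0.05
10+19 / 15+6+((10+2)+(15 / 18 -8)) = 221 / 10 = 22.10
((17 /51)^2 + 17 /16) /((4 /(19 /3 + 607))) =19435 /108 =179.95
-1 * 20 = -20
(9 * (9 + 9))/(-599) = -162/599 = -0.27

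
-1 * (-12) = 12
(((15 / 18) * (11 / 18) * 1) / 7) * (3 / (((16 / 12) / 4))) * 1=55 / 84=0.65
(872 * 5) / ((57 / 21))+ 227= 1833.32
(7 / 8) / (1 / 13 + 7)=91 / 736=0.12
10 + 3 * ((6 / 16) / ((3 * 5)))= 403 / 40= 10.08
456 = 456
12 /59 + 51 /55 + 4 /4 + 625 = 627.13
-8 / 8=-1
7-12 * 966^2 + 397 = -11197468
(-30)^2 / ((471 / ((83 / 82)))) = 12450 / 6437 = 1.93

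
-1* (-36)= 36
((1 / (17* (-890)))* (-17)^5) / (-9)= -83521 / 8010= -10.43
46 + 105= 151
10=10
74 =74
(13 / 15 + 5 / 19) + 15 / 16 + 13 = 68707 / 4560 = 15.07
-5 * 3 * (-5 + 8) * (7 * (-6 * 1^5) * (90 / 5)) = 34020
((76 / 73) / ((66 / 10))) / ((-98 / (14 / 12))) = -95 / 50589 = -0.00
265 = 265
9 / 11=0.82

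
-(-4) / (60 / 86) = 86 / 15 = 5.73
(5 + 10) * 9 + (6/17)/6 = 2296/17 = 135.06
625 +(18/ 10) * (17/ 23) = 72028/ 115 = 626.33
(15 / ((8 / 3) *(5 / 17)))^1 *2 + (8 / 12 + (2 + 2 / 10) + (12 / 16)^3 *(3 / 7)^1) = 277519 / 6720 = 41.30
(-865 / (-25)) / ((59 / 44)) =25.80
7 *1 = 7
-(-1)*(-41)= -41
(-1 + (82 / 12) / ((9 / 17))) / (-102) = -643 / 5508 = -0.12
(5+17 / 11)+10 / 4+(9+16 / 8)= 441 / 22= 20.05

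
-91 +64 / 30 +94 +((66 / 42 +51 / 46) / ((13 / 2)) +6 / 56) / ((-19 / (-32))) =3583939 / 596505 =6.01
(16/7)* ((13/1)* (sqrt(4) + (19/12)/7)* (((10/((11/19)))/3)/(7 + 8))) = 33592/1323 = 25.39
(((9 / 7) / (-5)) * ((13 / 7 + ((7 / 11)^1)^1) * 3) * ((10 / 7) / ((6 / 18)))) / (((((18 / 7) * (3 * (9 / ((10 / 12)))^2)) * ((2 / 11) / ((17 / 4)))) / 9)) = -850 / 441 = -1.93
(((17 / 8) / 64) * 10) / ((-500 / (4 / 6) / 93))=-527 / 12800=-0.04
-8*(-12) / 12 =8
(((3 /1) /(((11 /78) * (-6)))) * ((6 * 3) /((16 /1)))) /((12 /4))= -117 /88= -1.33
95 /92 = 1.03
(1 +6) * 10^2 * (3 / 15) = 140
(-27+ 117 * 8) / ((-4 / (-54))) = 24543 / 2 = 12271.50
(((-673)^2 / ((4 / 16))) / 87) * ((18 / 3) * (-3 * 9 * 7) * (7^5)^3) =-3251266130151103247064 / 29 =-112112625177624249898.76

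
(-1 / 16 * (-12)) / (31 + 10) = 3 / 164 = 0.02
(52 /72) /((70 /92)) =0.95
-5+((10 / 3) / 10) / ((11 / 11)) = -14 / 3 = -4.67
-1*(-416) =416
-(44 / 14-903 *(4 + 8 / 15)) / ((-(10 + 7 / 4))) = -572664 / 1645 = -348.12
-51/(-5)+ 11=106/5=21.20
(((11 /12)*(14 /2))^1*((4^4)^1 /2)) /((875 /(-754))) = -707.75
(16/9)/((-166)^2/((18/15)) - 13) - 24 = -4957256/206553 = -24.00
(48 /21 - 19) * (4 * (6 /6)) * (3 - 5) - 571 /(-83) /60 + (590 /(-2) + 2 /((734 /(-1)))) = -2061996101 /12793620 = -161.17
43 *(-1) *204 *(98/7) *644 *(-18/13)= 1423590336/13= 109506948.92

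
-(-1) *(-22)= -22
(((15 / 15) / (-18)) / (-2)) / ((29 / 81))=9 / 116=0.08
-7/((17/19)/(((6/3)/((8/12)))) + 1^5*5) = -399/302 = -1.32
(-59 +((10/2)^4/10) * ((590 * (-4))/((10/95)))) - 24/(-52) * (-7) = -18217059/13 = -1401312.23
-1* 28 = -28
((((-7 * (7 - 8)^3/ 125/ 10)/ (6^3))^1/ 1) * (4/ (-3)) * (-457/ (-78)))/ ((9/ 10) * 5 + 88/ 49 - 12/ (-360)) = -156751/ 4898556000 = -0.00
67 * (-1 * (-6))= 402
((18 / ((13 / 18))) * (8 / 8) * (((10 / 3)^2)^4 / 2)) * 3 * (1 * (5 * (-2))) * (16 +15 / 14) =-239000000000 / 2457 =-97273097.27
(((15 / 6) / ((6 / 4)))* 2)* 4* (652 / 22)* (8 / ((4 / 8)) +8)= 104320 / 11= 9483.64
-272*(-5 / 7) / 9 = 1360 / 63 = 21.59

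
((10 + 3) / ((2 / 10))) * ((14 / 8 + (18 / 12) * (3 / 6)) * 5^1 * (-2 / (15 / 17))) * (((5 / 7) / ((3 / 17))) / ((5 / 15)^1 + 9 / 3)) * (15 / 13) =-36125 / 14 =-2580.36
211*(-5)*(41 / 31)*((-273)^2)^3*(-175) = 3133648262209043021625 / 31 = 101085427813194936181.45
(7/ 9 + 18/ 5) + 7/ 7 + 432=19682/ 45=437.38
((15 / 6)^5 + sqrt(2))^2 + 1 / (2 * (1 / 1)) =3125 * sqrt(2) / 16 + 9768185 / 1024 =9815.46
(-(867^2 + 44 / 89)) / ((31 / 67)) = -4482324455 / 2759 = -1624619.23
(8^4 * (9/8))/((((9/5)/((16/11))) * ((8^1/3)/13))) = 199680/11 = 18152.73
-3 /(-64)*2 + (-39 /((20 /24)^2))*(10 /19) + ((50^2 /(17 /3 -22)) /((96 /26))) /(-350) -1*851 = -880.35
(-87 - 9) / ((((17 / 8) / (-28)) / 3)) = 64512 / 17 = 3794.82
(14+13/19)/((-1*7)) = -279/133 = -2.10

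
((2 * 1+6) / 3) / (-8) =-1 / 3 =-0.33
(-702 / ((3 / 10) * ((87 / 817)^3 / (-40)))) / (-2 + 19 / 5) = 28357602676000 / 658503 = 43063741.06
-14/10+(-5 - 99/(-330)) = -61/10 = -6.10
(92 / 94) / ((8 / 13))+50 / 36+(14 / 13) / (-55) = 3580627 / 1209780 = 2.96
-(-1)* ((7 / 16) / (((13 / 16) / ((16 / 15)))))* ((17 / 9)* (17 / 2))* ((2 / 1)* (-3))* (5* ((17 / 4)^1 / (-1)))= 137564 / 117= 1175.76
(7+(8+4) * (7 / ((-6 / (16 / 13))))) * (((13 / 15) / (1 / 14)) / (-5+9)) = -931 / 30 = -31.03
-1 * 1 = -1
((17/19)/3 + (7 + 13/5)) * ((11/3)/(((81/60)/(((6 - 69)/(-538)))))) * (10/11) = 394940/137997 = 2.86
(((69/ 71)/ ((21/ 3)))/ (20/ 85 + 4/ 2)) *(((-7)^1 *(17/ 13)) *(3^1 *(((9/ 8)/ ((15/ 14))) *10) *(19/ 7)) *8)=-358938/ 923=-388.88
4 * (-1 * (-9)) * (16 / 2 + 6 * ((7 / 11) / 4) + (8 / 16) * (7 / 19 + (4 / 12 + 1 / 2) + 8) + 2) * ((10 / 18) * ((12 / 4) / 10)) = 39013 / 418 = 93.33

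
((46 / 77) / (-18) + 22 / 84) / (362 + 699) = 317 / 1470546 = 0.00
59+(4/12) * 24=67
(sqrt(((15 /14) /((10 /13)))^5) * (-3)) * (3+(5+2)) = -22815 * sqrt(273) /5488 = -68.69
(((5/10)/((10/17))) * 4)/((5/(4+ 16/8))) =102/25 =4.08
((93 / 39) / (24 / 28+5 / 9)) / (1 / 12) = 23436 / 1157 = 20.26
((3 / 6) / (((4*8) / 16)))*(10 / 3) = 5 / 6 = 0.83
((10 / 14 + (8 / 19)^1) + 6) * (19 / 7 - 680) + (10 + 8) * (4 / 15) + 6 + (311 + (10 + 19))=-20863071 / 4655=-4481.86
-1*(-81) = 81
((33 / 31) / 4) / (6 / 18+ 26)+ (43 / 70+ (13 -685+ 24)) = -221959201 / 342860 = -647.38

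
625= 625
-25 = -25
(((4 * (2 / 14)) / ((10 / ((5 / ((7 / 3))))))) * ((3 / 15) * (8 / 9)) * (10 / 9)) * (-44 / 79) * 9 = -1408 / 11613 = -0.12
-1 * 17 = -17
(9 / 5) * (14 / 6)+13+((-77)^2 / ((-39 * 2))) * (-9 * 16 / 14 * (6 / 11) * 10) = 278318 / 65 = 4281.82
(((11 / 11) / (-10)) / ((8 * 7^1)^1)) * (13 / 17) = -13 / 9520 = -0.00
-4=-4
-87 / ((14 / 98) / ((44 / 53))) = -26796 / 53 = -505.58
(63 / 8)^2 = 3969 / 64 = 62.02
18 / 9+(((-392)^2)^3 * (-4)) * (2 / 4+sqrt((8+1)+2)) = -14513641568075776 * sqrt(11)-7256820784037886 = -55393124207050623.30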